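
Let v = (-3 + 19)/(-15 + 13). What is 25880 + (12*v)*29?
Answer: 23096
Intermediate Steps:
v = -8 (v = 16/(-2) = 16*(-1/2) = -8)
25880 + (12*v)*29 = 25880 + (12*(-8))*29 = 25880 - 96*29 = 25880 - 2784 = 23096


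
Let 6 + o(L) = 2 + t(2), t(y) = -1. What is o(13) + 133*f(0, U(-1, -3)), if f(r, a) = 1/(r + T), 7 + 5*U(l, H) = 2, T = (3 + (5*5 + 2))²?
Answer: -4367/900 ≈ -4.8522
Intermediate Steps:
T = 900 (T = (3 + (25 + 2))² = (3 + 27)² = 30² = 900)
U(l, H) = -1 (U(l, H) = -7/5 + (⅕)*2 = -7/5 + ⅖ = -1)
f(r, a) = 1/(900 + r) (f(r, a) = 1/(r + 900) = 1/(900 + r))
o(L) = -5 (o(L) = -6 + (2 - 1) = -6 + 1 = -5)
o(13) + 133*f(0, U(-1, -3)) = -5 + 133/(900 + 0) = -5 + 133/900 = -4367/900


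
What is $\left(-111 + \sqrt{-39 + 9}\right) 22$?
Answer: $-2442 + 22 i \sqrt{30} \approx -2442.0 + 120.5 i$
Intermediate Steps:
$\left(-111 + \sqrt{-39 + 9}\right) 22 = \left(-111 + \sqrt{-30}\right) 22 = \left(-111 + i \sqrt{30}\right) 22 = -2442 + 22 i \sqrt{30}$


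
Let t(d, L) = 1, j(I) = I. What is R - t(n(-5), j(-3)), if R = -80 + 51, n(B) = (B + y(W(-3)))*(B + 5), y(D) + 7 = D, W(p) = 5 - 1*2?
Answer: -30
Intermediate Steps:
W(p) = 3 (W(p) = 5 - 2 = 3)
y(D) = -7 + D
n(B) = (-4 + B)*(5 + B) (n(B) = (B + (-7 + 3))*(B + 5) = (B - 4)*(5 + B) = (-4 + B)*(5 + B))
R = -29
R - t(n(-5), j(-3)) = -29 - 1*1 = -29 - 1 = -30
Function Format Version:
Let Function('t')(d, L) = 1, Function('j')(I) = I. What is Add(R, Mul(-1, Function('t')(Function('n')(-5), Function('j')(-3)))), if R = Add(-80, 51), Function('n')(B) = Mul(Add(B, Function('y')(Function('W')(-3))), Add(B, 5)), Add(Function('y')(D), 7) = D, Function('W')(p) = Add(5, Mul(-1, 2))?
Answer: -30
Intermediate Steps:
Function('W')(p) = 3 (Function('W')(p) = Add(5, -2) = 3)
Function('y')(D) = Add(-7, D)
Function('n')(B) = Mul(Add(-4, B), Add(5, B)) (Function('n')(B) = Mul(Add(B, Add(-7, 3)), Add(B, 5)) = Mul(Add(B, -4), Add(5, B)) = Mul(Add(-4, B), Add(5, B)))
R = -29
Add(R, Mul(-1, Function('t')(Function('n')(-5), Function('j')(-3)))) = Add(-29, Mul(-1, 1)) = Add(-29, -1) = -30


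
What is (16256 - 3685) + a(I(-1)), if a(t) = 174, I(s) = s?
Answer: 12745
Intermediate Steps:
(16256 - 3685) + a(I(-1)) = (16256 - 3685) + 174 = 12571 + 174 = 12745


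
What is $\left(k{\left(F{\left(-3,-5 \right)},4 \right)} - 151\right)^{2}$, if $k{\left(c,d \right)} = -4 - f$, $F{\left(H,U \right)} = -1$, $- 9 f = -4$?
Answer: $\frac{1957201}{81} \approx 24163.0$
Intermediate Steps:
$f = \frac{4}{9}$ ($f = \left(- \frac{1}{9}\right) \left(-4\right) = \frac{4}{9} \approx 0.44444$)
$k{\left(c,d \right)} = - \frac{40}{9}$ ($k{\left(c,d \right)} = -4 - \frac{4}{9} = - \frac{40}{9}$)
$\left(k{\left(F{\left(-3,-5 \right)},4 \right)} - 151\right)^{2} = \left(- \frac{40}{9} - 151\right)^{2} = \left(- \frac{1399}{9}\right)^{2} = \frac{1957201}{81}$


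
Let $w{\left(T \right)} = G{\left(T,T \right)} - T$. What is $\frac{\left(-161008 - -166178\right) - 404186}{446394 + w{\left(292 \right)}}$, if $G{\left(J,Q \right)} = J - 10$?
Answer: $- \frac{49877}{55798} \approx -0.89388$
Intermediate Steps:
$G{\left(J,Q \right)} = -10 + J$
$w{\left(T \right)} = -10$ ($w{\left(T \right)} = \left(-10 + T\right) - T = -10$)
$\frac{\left(-161008 - -166178\right) - 404186}{446394 + w{\left(292 \right)}} = \frac{\left(-161008 - -166178\right) - 404186}{446394 - 10} = \frac{\left(-161008 + 166178\right) - 404186}{446384} = \left(5170 - 404186\right) \frac{1}{446384} = \left(-399016\right) \frac{1}{446384} = - \frac{49877}{55798}$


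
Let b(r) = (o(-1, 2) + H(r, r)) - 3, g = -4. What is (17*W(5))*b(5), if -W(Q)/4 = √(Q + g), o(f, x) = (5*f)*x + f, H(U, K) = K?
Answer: 612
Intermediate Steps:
o(f, x) = f + 5*f*x (o(f, x) = 5*f*x + f = f + 5*f*x)
W(Q) = -4*√(-4 + Q) (W(Q) = -4*√(Q - 4) = -4*√(-4 + Q))
b(r) = -14 + r (b(r) = (-(1 + 5*2) + r) - 3 = (-(1 + 10) + r) - 3 = (-1*11 + r) - 3 = (-11 + r) - 3 = -14 + r)
(17*W(5))*b(5) = (17*(-4*√(-4 + 5)))*(-14 + 5) = (17*(-4*√1))*(-9) = (17*(-4*1))*(-9) = (17*(-4))*(-9) = -68*(-9) = 612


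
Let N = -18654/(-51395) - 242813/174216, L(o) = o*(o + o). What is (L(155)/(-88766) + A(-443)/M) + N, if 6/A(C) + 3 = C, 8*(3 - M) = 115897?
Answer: -16143352269141525232207/10268634054364022745240 ≈ -1.5721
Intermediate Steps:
M = -115873/8 (M = 3 - 1/8*115897 = 3 - 115897/8 = -115873/8 ≈ -14484.)
A(C) = 6/(-3 + C)
L(o) = 2*o**2 (L(o) = o*(2*o) = 2*o**2)
N = -9229548871/8953831320 (N = -18654*(-1/51395) - 242813*1/174216 = 18654/51395 - 242813/174216 = -9229548871/8953831320 ≈ -1.0308)
(L(155)/(-88766) + A(-443)/M) + N = ((2*155**2)/(-88766) + (6/(-3 - 443))/(-115873/8)) - 9229548871/8953831320 = ((2*24025)*(-1/88766) + (6/(-446))*(-8/115873)) - 9229548871/8953831320 = (48050*(-1/88766) + (6*(-1/446))*(-8/115873)) - 9229548871/8953831320 = (-24025/44383 - 3/223*(-8/115873)) - 9229548871/8953831320 = (-24025/44383 + 24/25839679) - 9229548871/8953831320 = -620797222783/1146842473057 - 9229548871/8953831320 = -16143352269141525232207/10268634054364022745240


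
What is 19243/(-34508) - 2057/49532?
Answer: -64007952/106828141 ≈ -0.59917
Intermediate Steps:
19243/(-34508) - 2057/49532 = 19243*(-1/34508) - 2057*1/49532 = -19243/34508 - 2057/49532 = -64007952/106828141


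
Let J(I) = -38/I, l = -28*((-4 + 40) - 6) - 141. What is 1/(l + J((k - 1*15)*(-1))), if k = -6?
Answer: -21/20639 ≈ -0.0010175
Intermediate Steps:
l = -981 (l = -28*(36 - 6) - 141 = -28*30 - 141 = -840 - 141 = -981)
1/(l + J((k - 1*15)*(-1))) = 1/(-981 - 38*(-1/(-6 - 1*15))) = 1/(-981 - 38*(-1/(-6 - 15))) = 1/(-981 - 38/((-21*(-1)))) = 1/(-981 - 38/21) = 1/(-20639/21) = -21/20639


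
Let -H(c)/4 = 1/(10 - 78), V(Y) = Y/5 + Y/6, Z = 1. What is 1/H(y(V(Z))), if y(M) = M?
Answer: 17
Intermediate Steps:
V(Y) = 11*Y/30 (V(Y) = Y*(⅕) + Y*(⅙) = Y/5 + Y/6 = 11*Y/30)
H(c) = 1/17 (H(c) = -4/(10 - 78) = -4/(-68) = -4*(-1/68) = 1/17)
1/H(y(V(Z))) = 1/(1/17) = 17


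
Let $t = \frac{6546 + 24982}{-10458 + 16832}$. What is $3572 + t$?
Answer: $\frac{11399728}{3187} \approx 3576.9$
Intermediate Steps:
$t = \frac{15764}{3187}$ ($t = \frac{31528}{6374} = 31528 \cdot \frac{1}{6374} = \frac{15764}{3187} \approx 4.9463$)
$3572 + t = 3572 + \frac{15764}{3187} = \frac{11399728}{3187}$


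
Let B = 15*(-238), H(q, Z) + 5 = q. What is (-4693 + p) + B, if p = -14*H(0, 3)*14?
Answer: -7283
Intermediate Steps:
H(q, Z) = -5 + q
B = -3570
p = 980 (p = -14*(-5 + 0)*14 = -14*(-5)*14 = 70*14 = 980)
(-4693 + p) + B = (-4693 + 980) - 3570 = -3713 - 3570 = -7283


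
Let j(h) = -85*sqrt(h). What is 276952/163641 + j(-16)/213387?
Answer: 276952/163641 - 340*I/213387 ≈ 1.6924 - 0.0015933*I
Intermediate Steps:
276952/163641 + j(-16)/213387 = 276952/163641 - 340*I/213387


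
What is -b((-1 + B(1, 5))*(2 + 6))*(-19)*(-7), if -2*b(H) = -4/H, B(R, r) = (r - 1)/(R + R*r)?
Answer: 399/4 ≈ 99.750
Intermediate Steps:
B(R, r) = (-1 + r)/(R + R*r)
b(H) = 2/H (b(H) = -(-2)/H = 2/H)
-b((-1 + B(1, 5))*(2 + 6))*(-19)*(-7) = -(2/(((-1 + (-1 + 5)/(1*(1 + 5)))*(2 + 6))))*(-19)*(-7) = -(2/(((-1 + 1*4/6)*8)))*(-19)*(-7) = -(2/(((-1 + 1*(⅙)*4)*8)))*(-19)*(-7) = -(2/(((-1 + ⅔)*8)))*(-19)*(-7) = -(2/((-⅓*8)))*(-19)*(-7) = -(2/(-8/3))*(-19)*(-7) = -(2*(-3/8))*(-19)*(-7) = -(-¾*(-19))*(-7) = -57*(-7)/4 = -1*(-399/4) = 399/4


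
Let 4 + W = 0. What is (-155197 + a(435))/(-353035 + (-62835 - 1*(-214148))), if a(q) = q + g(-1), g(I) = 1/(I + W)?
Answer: 773811/1008610 ≈ 0.76721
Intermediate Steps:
W = -4 (W = -4 + 0 = -4)
g(I) = 1/(-4 + I) (g(I) = 1/(I - 4) = 1/(-4 + I))
a(q) = -1/5 + q (a(q) = q + 1/(-4 - 1) = q + 1/(-5) = q - 1/5 = -1/5 + q)
(-155197 + a(435))/(-353035 + (-62835 - 1*(-214148))) = (-155197 + (-1/5 + 435))/(-353035 + (-62835 - 1*(-214148))) = (-155197 + 2174/5)/(-353035 + (-62835 + 214148)) = -773811/(5*(-353035 + 151313)) = -773811/5/(-201722) = -773811/5*(-1/201722) = 773811/1008610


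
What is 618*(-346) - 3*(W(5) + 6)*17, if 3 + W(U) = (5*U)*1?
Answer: -215256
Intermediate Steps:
W(U) = -3 + 5*U (W(U) = -3 + (5*U)*1 = -3 + 5*U)
618*(-346) - 3*(W(5) + 6)*17 = 618*(-346) - 3*((-3 + 5*5) + 6)*17 = -213828 - 3*((-3 + 25) + 6)*17 = -213828 - 3*(22 + 6)*17 = -213828 - 3*28*17 = -213828 - 84*17 = -213828 - 1428 = -215256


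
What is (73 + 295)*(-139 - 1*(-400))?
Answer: 96048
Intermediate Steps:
(73 + 295)*(-139 - 1*(-400)) = 368*(-139 + 400) = 368*261 = 96048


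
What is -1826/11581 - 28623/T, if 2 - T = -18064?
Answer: -121490493/69740782 ≈ -1.7420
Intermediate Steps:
T = 18066 (T = 2 - 1*(-18064) = 2 + 18064 = 18066)
-1826/11581 - 28623/T = -1826/11581 - 28623/18066 = -1826*1/11581 - 28623*1/18066 = -1826/11581 - 9541/6022 = -121490493/69740782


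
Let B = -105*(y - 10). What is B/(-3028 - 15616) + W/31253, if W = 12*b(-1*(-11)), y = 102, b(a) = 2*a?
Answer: 76706499/145670233 ≈ 0.52658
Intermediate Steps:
W = 264 (W = 12*(2*(-1*(-11))) = 12*(2*11) = 12*22 = 264)
B = -9660 (B = -105*(102 - 10) = -105*92 = -9660)
B/(-3028 - 15616) + W/31253 = -9660/(-3028 - 15616) + 264/31253 = -9660/(-18644) + 264*(1/31253) = -9660*(-1/18644) + 264/31253 = 2415/4661 + 264/31253 = 76706499/145670233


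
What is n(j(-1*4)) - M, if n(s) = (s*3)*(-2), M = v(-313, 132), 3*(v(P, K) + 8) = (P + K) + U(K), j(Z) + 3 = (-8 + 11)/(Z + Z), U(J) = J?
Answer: 535/12 ≈ 44.583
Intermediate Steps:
j(Z) = -3 + 3/(2*Z) (j(Z) = -3 + (-8 + 11)/(Z + Z) = -3 + 3/((2*Z)) = -3 + 3*(1/(2*Z)) = -3 + 3/(2*Z))
v(P, K) = -8 + P/3 + 2*K/3 (v(P, K) = -8 + ((P + K) + K)/3 = -8 + ((K + P) + K)/3 = -8 + (P + 2*K)/3 = -8 + (P/3 + 2*K/3) = -8 + P/3 + 2*K/3)
M = -73/3 (M = -8 + (1/3)*(-313) + (2/3)*132 = -8 - 313/3 + 88 = -73/3 ≈ -24.333)
n(s) = -6*s (n(s) = (3*s)*(-2) = -6*s)
n(j(-1*4)) - M = -6*(-3 + 3/(2*((-1*4)))) - 1*(-73/3) = -6*(-3 + (3/2)/(-4)) + 73/3 = -6*(-3 + (3/2)*(-1/4)) + 73/3 = -6*(-3 - 3/8) + 73/3 = -6*(-27/8) + 73/3 = 81/4 + 73/3 = 535/12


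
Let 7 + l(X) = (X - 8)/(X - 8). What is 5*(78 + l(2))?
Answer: 360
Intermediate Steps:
l(X) = -6 (l(X) = -7 + (X - 8)/(X - 8) = -7 + (-8 + X)/(-8 + X) = -7 + 1 = -6)
5*(78 + l(2)) = 5*(78 - 6) = 5*72 = 360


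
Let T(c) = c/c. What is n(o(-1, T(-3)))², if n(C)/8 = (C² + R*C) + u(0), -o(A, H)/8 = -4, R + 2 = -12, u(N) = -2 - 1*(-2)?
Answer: 21233664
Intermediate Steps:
u(N) = 0 (u(N) = -2 + 2 = 0)
R = -14 (R = -2 - 12 = -14)
T(c) = 1
o(A, H) = 32 (o(A, H) = -8*(-4) = 32)
n(C) = -112*C + 8*C² (n(C) = 8*((C² - 14*C) + 0) = 8*(C² - 14*C) = -112*C + 8*C²)
n(o(-1, T(-3)))² = (8*32*(-14 + 32))² = (8*32*18)² = 4608² = 21233664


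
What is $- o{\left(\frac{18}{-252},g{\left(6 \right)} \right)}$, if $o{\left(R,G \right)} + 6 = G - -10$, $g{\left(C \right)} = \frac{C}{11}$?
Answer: $- \frac{50}{11} \approx -4.5455$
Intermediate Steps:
$g{\left(C \right)} = \frac{C}{11}$ ($g{\left(C \right)} = C \frac{1}{11} = \frac{C}{11}$)
$o{\left(R,G \right)} = 4 + G$ ($o{\left(R,G \right)} = -6 + \left(G - -10\right) = -6 + \left(G + 10\right) = -6 + \left(10 + G\right) = 4 + G$)
$- o{\left(\frac{18}{-252},g{\left(6 \right)} \right)} = - (4 + \frac{1}{11} \cdot 6) = - (4 + \frac{6}{11}) = \left(-1\right) \frac{50}{11} = - \frac{50}{11}$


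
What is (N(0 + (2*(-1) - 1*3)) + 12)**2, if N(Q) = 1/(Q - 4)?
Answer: 11449/81 ≈ 141.35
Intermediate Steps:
N(Q) = 1/(-4 + Q)
(N(0 + (2*(-1) - 1*3)) + 12)**2 = (1/(-4 + (0 + (2*(-1) - 1*3))) + 12)**2 = (1/(-4 + (0 + (-2 - 3))) + 12)**2 = (1/(-4 + (0 - 5)) + 12)**2 = (1/(-4 - 5) + 12)**2 = (1/(-9) + 12)**2 = (-1/9 + 12)**2 = (107/9)**2 = 11449/81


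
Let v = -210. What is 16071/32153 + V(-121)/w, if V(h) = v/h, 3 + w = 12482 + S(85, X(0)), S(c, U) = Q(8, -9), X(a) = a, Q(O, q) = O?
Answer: 2208078177/4416439621 ≈ 0.49997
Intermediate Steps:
S(c, U) = 8
w = 12487 (w = -3 + (12482 + 8) = -3 + 12490 = 12487)
V(h) = -210/h
16071/32153 + V(-121)/w = 16071/32153 - 210/(-121)/12487 = 16071*(1/32153) - 210*(-1/121)*(1/12487) = 1461/2923 + (210/121)*(1/12487) = 1461/2923 + 210/1510927 = 2208078177/4416439621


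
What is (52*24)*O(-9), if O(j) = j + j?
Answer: -22464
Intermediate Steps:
O(j) = 2*j
(52*24)*O(-9) = (52*24)*(2*(-9)) = 1248*(-18) = -22464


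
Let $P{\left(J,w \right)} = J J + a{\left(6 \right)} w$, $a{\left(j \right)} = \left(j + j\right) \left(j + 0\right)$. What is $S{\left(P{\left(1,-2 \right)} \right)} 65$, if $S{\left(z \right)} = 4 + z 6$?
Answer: $-55510$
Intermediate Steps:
$a{\left(j \right)} = 2 j^{2}$ ($a{\left(j \right)} = 2 j j = 2 j^{2}$)
$P{\left(J,w \right)} = J^{2} + 72 w$ ($P{\left(J,w \right)} = J J + 2 \cdot 6^{2} w = J^{2} + 2 \cdot 36 w = J^{2} + 72 w$)
$S{\left(z \right)} = 4 + 6 z$
$S{\left(P{\left(1,-2 \right)} \right)} 65 = \left(4 + 6 \left(1^{2} + 72 \left(-2\right)\right)\right) 65 = \left(4 + 6 \left(1 - 144\right)\right) 65 = \left(4 + 6 \left(-143\right)\right) 65 = \left(4 - 858\right) 65 = \left(-854\right) 65 = -55510$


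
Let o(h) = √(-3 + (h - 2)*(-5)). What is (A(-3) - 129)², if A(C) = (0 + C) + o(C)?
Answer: (132 - √22)² ≈ 16208.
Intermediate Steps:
o(h) = √(7 - 5*h) (o(h) = √(-3 + (-2 + h)*(-5)) = √(-3 + (10 - 5*h)) = √(7 - 5*h))
A(C) = C + √(7 - 5*C) (A(C) = (0 + C) + √(7 - 5*C) = C + √(7 - 5*C))
(A(-3) - 129)² = ((-3 + √(7 - 5*(-3))) - 129)² = ((-3 + √(7 + 15)) - 129)² = ((-3 + √22) - 129)² = (-132 + √22)²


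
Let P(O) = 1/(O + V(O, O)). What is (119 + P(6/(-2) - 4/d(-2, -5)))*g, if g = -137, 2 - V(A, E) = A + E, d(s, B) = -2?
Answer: -49046/3 ≈ -16349.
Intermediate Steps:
V(A, E) = 2 - A - E (V(A, E) = 2 - (A + E) = 2 + (-A - E) = 2 - A - E)
P(O) = 1/(2 - O) (P(O) = 1/(O + (2 - O - O)) = 1/(O + (2 - 2*O)) = 1/(2 - O))
(119 + P(6/(-2) - 4/d(-2, -5)))*g = (119 + 1/(2 - (6/(-2) - 4/(-2))))*(-137) = (119 + 1/(2 - (6*(-½) - 4*(-½))))*(-137) = (119 + 1/(2 - (-3 + 2)))*(-137) = (119 + 1/(2 - 1*(-1)))*(-137) = (119 + 1/(2 + 1))*(-137) = (119 + 1/3)*(-137) = (119 + ⅓)*(-137) = (358/3)*(-137) = -49046/3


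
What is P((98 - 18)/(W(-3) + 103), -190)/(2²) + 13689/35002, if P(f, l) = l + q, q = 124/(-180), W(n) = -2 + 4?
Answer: -148944071/3150180 ≈ -47.281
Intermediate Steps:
W(n) = 2
q = -31/45 (q = 124*(-1/180) = -31/45 ≈ -0.68889)
P(f, l) = -31/45 + l (P(f, l) = l - 31/45 = -31/45 + l)
P((98 - 18)/(W(-3) + 103), -190)/(2²) + 13689/35002 = (-31/45 - 190)/(2²) + 13689/35002 = -8581/45/4 + 13689*(1/35002) = -8581/45*¼ + 13689/35002 = -8581/180 + 13689/35002 = -148944071/3150180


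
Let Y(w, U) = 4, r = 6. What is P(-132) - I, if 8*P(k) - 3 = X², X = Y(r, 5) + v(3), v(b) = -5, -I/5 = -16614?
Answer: -166139/2 ≈ -83070.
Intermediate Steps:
I = 83070 (I = -5*(-16614) = 83070)
X = -1 (X = 4 - 5 = -1)
P(k) = ½ (P(k) = 3/8 + (⅛)*(-1)² = 3/8 + (⅛)*1 = 3/8 + ⅛ = ½)
P(-132) - I = ½ - 1*83070 = ½ - 83070 = -166139/2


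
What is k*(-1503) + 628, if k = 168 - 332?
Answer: 247120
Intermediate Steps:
k = -164
k*(-1503) + 628 = -164*(-1503) + 628 = 246492 + 628 = 247120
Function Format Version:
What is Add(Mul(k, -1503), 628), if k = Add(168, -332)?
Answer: 247120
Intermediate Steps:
k = -164
Add(Mul(k, -1503), 628) = Add(Mul(-164, -1503), 628) = Add(246492, 628) = 247120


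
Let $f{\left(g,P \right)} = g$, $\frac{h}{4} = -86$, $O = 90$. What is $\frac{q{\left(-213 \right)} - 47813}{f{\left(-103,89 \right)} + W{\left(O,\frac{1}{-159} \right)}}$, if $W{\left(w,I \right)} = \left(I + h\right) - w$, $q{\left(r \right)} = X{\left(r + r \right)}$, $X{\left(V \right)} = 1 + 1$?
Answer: $\frac{7601949}{85384} \approx 89.032$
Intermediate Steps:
$h = -344$ ($h = 4 \left(-86\right) = -344$)
$X{\left(V \right)} = 2$
$q{\left(r \right)} = 2$
$W{\left(w,I \right)} = -344 + I - w$ ($W{\left(w,I \right)} = \left(I - 344\right) - w = \left(-344 + I\right) - w = -344 + I - w$)
$\frac{q{\left(-213 \right)} - 47813}{f{\left(-103,89 \right)} + W{\left(O,\frac{1}{-159} \right)}} = \frac{2 - 47813}{-103 - \left(434 + \frac{1}{159}\right)} = - \frac{47811}{-103 - \frac{69007}{159}} = - \frac{47811}{- \frac{85384}{159}} = \left(-47811\right) \left(- \frac{159}{85384}\right) = \frac{7601949}{85384}$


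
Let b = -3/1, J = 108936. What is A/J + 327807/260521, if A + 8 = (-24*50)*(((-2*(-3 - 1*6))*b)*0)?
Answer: 4463487398/3547514457 ≈ 1.2582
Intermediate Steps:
b = -3 (b = -3*1 = -3)
A = -8 (A = -8 + (-24*50)*((-2*(-3 - 1*6)*(-3))*0) = -8 - 1200*-2*(-3 - 6)*(-3)*0 = -8 - 1200*-2*(-9)*(-3)*0 = -8 - 1200*18*(-3)*0 = -8 - (-64800)*0 = -8 - 1200*0 = -8 + 0 = -8)
A/J + 327807/260521 = -8/108936 + 327807/260521 = -8*1/108936 + 327807*(1/260521) = -1/13617 + 327807/260521 = 4463487398/3547514457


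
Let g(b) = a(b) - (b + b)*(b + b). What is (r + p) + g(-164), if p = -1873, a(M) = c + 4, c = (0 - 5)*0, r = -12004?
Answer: -121457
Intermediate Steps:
c = 0 (c = -5*0 = 0)
a(M) = 4 (a(M) = 0 + 4 = 4)
g(b) = 4 - 4*b² (g(b) = 4 - (b + b)*(b + b) = 4 - 2*b*2*b = 4 - 4*b²)
(r + p) + g(-164) = (-12004 - 1873) + (4 - 4*(-164)²) = -13877 + (4 - 4*26896) = -13877 + (4 - 107584) = -13877 - 107580 = -121457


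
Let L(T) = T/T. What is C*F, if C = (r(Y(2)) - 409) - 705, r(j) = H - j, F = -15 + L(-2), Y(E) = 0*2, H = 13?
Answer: 15414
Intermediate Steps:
L(T) = 1
Y(E) = 0
F = -14 (F = -15 + 1 = -14)
r(j) = 13 - j
C = -1101 (C = ((13 - 1*0) - 409) - 705 = ((13 + 0) - 409) - 705 = (13 - 409) - 705 = -396 - 705 = -1101)
C*F = -1101*(-14) = 15414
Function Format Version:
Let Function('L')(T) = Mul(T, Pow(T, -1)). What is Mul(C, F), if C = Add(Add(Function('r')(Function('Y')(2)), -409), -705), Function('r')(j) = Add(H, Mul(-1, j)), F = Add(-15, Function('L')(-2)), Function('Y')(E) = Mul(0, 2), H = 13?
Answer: 15414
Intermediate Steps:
Function('L')(T) = 1
Function('Y')(E) = 0
F = -14 (F = Add(-15, 1) = -14)
Function('r')(j) = Add(13, Mul(-1, j))
C = -1101 (C = Add(Add(Add(13, Mul(-1, 0)), -409), -705) = Add(Add(Add(13, 0), -409), -705) = Add(Add(13, -409), -705) = Add(-396, -705) = -1101)
Mul(C, F) = Mul(-1101, -14) = 15414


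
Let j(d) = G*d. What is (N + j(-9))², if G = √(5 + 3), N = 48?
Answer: 2952 - 1728*√2 ≈ 508.24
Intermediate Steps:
G = 2*√2 (G = √8 = 2*√2 ≈ 2.8284)
j(d) = 2*d*√2 (j(d) = (2*√2)*d = 2*d*√2)
(N + j(-9))² = (48 + 2*(-9)*√2)² = (48 - 18*√2)²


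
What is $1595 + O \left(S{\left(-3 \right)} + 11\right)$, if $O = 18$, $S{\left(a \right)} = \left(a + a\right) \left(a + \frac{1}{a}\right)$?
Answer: $2153$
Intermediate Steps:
$S{\left(a \right)} = 2 a \left(a + \frac{1}{a}\right)$
$1595 + O \left(S{\left(-3 \right)} + 11\right) = 1595 + 18 \left(\left(2 + 2 \left(-3\right)^{2}\right) + 11\right) = 1595 + 18 \left(\left(2 + 2 \cdot 9\right) + 11\right) = 1595 + 18 \left(\left(2 + 18\right) + 11\right) = 1595 + 18 \left(20 + 11\right) = 1595 + 18 \cdot 31 = 1595 + 558 = 2153$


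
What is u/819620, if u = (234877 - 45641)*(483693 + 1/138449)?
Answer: 3168132916382822/28368892345 ≈ 1.1168e+5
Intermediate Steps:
u = 12672531665531288/138449 (u = 189236*(483693 + 1/138449) = 189236*(66966812158/138449) = 12672531665531288/138449 ≈ 9.1532e+10)
u/819620 = (12672531665531288/138449)/819620 = (12672531665531288/138449)*(1/819620) = 3168132916382822/28368892345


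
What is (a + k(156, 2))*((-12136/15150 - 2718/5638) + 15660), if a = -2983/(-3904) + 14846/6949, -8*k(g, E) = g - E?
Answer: -148309919247086002651/579308410516800 ≈ -2.5601e+5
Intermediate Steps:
k(g, E) = -g/8 + E/8 (k(g, E) = -(g - E)/8 = -g/8 + E/8)
a = 78687651/27128896 (a = -2983*(-1/3904) + 14846*(1/6949) = 2983/3904 + 14846/6949 = 78687651/27128896 ≈ 2.9005)
(a + k(156, 2))*((-12136/15150 - 2718/5638) + 15660) = (78687651/27128896 + (-⅛*156 + (⅛)*2))*((-12136/15150 - 2718/5638) + 15660) = (78687651/27128896 + (-39/2 + ¼))*((-12136*1/15150 - 2718*1/5638) + 15660) = (78687651/27128896 - 77/4)*((-6068/7575 - 1359/2819) + 15660) = -443543597*(-27400117/21353925 + 15660)/27128896 = -443543597/27128896*334375065383/21353925 = -148309919247086002651/579308410516800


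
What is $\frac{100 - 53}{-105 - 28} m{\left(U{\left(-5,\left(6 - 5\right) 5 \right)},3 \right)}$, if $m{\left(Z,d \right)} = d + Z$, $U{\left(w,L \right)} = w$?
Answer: $\frac{94}{133} \approx 0.70677$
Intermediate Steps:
$m{\left(Z,d \right)} = Z + d$
$\frac{100 - 53}{-105 - 28} m{\left(U{\left(-5,\left(6 - 5\right) 5 \right)},3 \right)} = \frac{100 - 53}{-105 - 28} \left(-5 + 3\right) = \frac{47}{-133} \left(-2\right) = 47 \left(- \frac{1}{133}\right) \left(-2\right) = \left(- \frac{47}{133}\right) \left(-2\right) = \frac{94}{133}$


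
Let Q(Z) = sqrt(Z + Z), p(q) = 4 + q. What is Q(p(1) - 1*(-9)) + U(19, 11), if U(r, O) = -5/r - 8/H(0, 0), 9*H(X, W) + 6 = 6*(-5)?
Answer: 33/19 + 2*sqrt(7) ≈ 7.0283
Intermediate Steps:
H(X, W) = -4 (H(X, W) = -2/3 + (6*(-5))/9 = -2/3 + (1/9)*(-30) = -2/3 - 10/3 = -4)
U(r, O) = 2 - 5/r (U(r, O) = -5/r - 8/(-4) = -5/r - 8*(-1/4) = -5/r + 2 = 2 - 5/r)
Q(Z) = sqrt(2)*sqrt(Z) (Q(Z) = sqrt(2*Z) = sqrt(2)*sqrt(Z))
Q(p(1) - 1*(-9)) + U(19, 11) = sqrt(2)*sqrt((4 + 1) - 1*(-9)) + (2 - 5/19) = sqrt(2)*sqrt(5 + 9) + (2 - 5*1/19) = sqrt(2)*sqrt(14) + (2 - 5/19) = 2*sqrt(7) + 33/19 = 33/19 + 2*sqrt(7)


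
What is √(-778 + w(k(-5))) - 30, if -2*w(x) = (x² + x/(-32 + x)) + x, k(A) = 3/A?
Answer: -30 + I*√2066773822/1630 ≈ -30.0 + 27.891*I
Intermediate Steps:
w(x) = -x/2 - x²/2 - x/(2*(-32 + x)) (w(x) = -((x² + x/(-32 + x)) + x)/2 = -(x + x² + x/(-32 + x))/2 = -x/2 - x²/2 - x/(2*(-32 + x)))
√(-778 + w(k(-5))) - 30 = √(-778 + (3/(-5))*(31 - (3/(-5))² + 31*(3/(-5)))/(2*(-32 + 3/(-5)))) - 30 = √(-778 + (3*(-⅕))*(31 - (3*(-⅕))² + 31*(3*(-⅕)))/(2*(-32 + 3*(-⅕)))) - 30 = √(-778 + (½)*(-⅗)*(31 - (-⅗)² + 31*(-⅗))/(-32 - ⅗)) - 30 = √(-778 + (½)*(-⅗)*(31 - 1*9/25 - 93/5)/(-163/5)) - 30 = √(-778 + (½)*(-⅗)*(-5/163)*(31 - 9/25 - 93/5)) - 30 = √(-778 + (½)*(-⅗)*(-5/163)*(301/25)) - 30 = √(-778 + 903/8150) - 30 = √(-6339797/8150) - 30 = I*√2066773822/1630 - 30 = -30 + I*√2066773822/1630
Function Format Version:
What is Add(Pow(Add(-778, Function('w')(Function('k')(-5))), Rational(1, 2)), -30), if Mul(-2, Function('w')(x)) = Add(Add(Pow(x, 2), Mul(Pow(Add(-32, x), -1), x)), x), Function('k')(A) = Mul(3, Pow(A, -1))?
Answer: Add(-30, Mul(Rational(1, 1630), I, Pow(2066773822, Rational(1, 2)))) ≈ Add(-30.000, Mul(27.891, I))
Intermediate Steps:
Function('w')(x) = Add(Mul(Rational(-1, 2), x), Mul(Rational(-1, 2), Pow(x, 2)), Mul(Rational(-1, 2), x, Pow(Add(-32, x), -1))) (Function('w')(x) = Mul(Rational(-1, 2), Add(Add(Pow(x, 2), Mul(Pow(Add(-32, x), -1), x)), x)) = Mul(Rational(-1, 2), Add(Add(Pow(x, 2), Mul(x, Pow(Add(-32, x), -1))), x)) = Mul(Rational(-1, 2), Add(x, Pow(x, 2), Mul(x, Pow(Add(-32, x), -1)))) = Add(Mul(Rational(-1, 2), x), Mul(Rational(-1, 2), Pow(x, 2)), Mul(Rational(-1, 2), x, Pow(Add(-32, x), -1))))
Add(Pow(Add(-778, Function('w')(Function('k')(-5))), Rational(1, 2)), -30) = Add(Pow(Add(-778, Mul(Rational(1, 2), Mul(3, Pow(-5, -1)), Pow(Add(-32, Mul(3, Pow(-5, -1))), -1), Add(31, Mul(-1, Pow(Mul(3, Pow(-5, -1)), 2)), Mul(31, Mul(3, Pow(-5, -1)))))), Rational(1, 2)), -30) = Add(Pow(Add(-778, Mul(Rational(1, 2), Mul(3, Rational(-1, 5)), Pow(Add(-32, Mul(3, Rational(-1, 5))), -1), Add(31, Mul(-1, Pow(Mul(3, Rational(-1, 5)), 2)), Mul(31, Mul(3, Rational(-1, 5)))))), Rational(1, 2)), -30) = Add(Pow(Add(-778, Mul(Rational(1, 2), Rational(-3, 5), Pow(Add(-32, Rational(-3, 5)), -1), Add(31, Mul(-1, Pow(Rational(-3, 5), 2)), Mul(31, Rational(-3, 5))))), Rational(1, 2)), -30) = Add(Pow(Add(-778, Mul(Rational(1, 2), Rational(-3, 5), Pow(Rational(-163, 5), -1), Add(31, Mul(-1, Rational(9, 25)), Rational(-93, 5)))), Rational(1, 2)), -30) = Add(Pow(Add(-778, Mul(Rational(1, 2), Rational(-3, 5), Rational(-5, 163), Add(31, Rational(-9, 25), Rational(-93, 5)))), Rational(1, 2)), -30) = Add(Pow(Add(-778, Mul(Rational(1, 2), Rational(-3, 5), Rational(-5, 163), Rational(301, 25))), Rational(1, 2)), -30) = Add(Pow(Add(-778, Rational(903, 8150)), Rational(1, 2)), -30) = Add(Pow(Rational(-6339797, 8150), Rational(1, 2)), -30) = Add(Mul(Rational(1, 1630), I, Pow(2066773822, Rational(1, 2))), -30) = Add(-30, Mul(Rational(1, 1630), I, Pow(2066773822, Rational(1, 2))))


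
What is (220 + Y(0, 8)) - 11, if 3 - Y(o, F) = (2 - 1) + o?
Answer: 211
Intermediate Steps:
Y(o, F) = 2 - o (Y(o, F) = 3 - ((2 - 1) + o) = 3 - (1 + o) = 3 + (-1 - o) = 2 - o)
(220 + Y(0, 8)) - 11 = (220 + (2 - 1*0)) - 11 = (220 + (2 + 0)) - 11 = (220 + 2) - 11 = 222 - 11 = 211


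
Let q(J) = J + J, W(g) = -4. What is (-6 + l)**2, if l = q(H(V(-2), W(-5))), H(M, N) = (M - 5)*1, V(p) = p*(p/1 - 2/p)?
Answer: 144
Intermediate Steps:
V(p) = p*(p - 2/p) (V(p) = p*(p*1 - 2/p) = p*(p - 2/p))
H(M, N) = -5 + M (H(M, N) = (-5 + M)*1 = -5 + M)
q(J) = 2*J
l = -6 (l = 2*(-5 + (-2 + (-2)**2)) = 2*(-5 + (-2 + 4)) = 2*(-5 + 2) = 2*(-3) = -6)
(-6 + l)**2 = (-6 - 6)**2 = (-12)**2 = 144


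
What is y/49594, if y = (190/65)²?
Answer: 722/4190693 ≈ 0.00017229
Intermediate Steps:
y = 1444/169 (y = (190*(1/65))² = (38/13)² = 1444/169 ≈ 8.5444)
y/49594 = (1444/169)/49594 = (1444/169)*(1/49594) = 722/4190693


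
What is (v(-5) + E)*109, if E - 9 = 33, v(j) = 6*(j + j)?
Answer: -1962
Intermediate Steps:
v(j) = 12*j (v(j) = 6*(2*j) = 12*j)
E = 42 (E = 9 + 33 = 42)
(v(-5) + E)*109 = (12*(-5) + 42)*109 = (-60 + 42)*109 = -18*109 = -1962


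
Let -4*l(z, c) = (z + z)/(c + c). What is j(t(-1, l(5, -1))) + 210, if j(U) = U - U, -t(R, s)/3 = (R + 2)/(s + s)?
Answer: 210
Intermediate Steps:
l(z, c) = -z/(4*c) (l(z, c) = -(z + z)/(4*(c + c)) = -2*z/(4*(2*c)) = -2*z*1/(2*c)/4 = -z/(4*c))
t(R, s) = -3*(2 + R)/(2*s) (t(R, s) = -3*(R + 2)/(s + s) = -3*(2 + R)/(2*s))
j(U) = 0
j(t(-1, l(5, -1))) + 210 = 0 + 210 = 210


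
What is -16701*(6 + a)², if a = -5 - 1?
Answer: 0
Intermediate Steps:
a = -6
-16701*(6 + a)² = -16701*(6 - 6)² = -16701*0² = -16701*0 = 0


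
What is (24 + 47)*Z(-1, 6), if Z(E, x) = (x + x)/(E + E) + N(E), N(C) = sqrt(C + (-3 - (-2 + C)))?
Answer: -426 + 71*I ≈ -426.0 + 71.0*I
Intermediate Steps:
N(C) = I (N(C) = sqrt(C + (-3 + (2 - C))) = sqrt(C + (-1 - C)) = sqrt(-1) = I)
Z(E, x) = I + x/E (Z(E, x) = (x + x)/(E + E) + I = (2*x)/((2*E)) + I = (2*x)*(1/(2*E)) + I = x/E + I = I + x/E)
(24 + 47)*Z(-1, 6) = (24 + 47)*(I + 6/(-1)) = 71*(I + 6*(-1)) = 71*(I - 6) = 71*(-6 + I) = -426 + 71*I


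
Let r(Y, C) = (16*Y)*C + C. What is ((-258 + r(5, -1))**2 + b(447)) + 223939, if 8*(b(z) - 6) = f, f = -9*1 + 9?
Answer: 338866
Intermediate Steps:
r(Y, C) = C + 16*C*Y (r(Y, C) = 16*C*Y + C = C + 16*C*Y)
f = 0 (f = -9 + 9 = 0)
b(z) = 6 (b(z) = 6 + (1/8)*0 = 6 + 0 = 6)
((-258 + r(5, -1))**2 + b(447)) + 223939 = ((-258 - (1 + 16*5))**2 + 6) + 223939 = ((-258 - (1 + 80))**2 + 6) + 223939 = ((-258 - 1*81)**2 + 6) + 223939 = ((-258 - 81)**2 + 6) + 223939 = ((-339)**2 + 6) + 223939 = (114921 + 6) + 223939 = 114927 + 223939 = 338866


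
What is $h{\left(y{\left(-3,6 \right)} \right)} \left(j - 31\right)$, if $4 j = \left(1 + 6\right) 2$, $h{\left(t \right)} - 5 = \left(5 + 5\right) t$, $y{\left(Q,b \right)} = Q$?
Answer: $\frac{1375}{2} \approx 687.5$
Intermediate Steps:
$h{\left(t \right)} = 5 + 10 t$ ($h{\left(t \right)} = 5 + \left(5 + 5\right) t = 5 + 10 t$)
$j = \frac{7}{2}$ ($j = \frac{\left(1 + 6\right) 2}{4} = \frac{7 \cdot 2}{4} = \frac{1}{4} \cdot 14 = \frac{7}{2} \approx 3.5$)
$h{\left(y{\left(-3,6 \right)} \right)} \left(j - 31\right) = \left(5 + 10 \left(-3\right)\right) \left(\frac{7}{2} - 31\right) = \left(5 - 30\right) \left(- \frac{55}{2}\right) = \left(-25\right) \left(- \frac{55}{2}\right) = \frac{1375}{2}$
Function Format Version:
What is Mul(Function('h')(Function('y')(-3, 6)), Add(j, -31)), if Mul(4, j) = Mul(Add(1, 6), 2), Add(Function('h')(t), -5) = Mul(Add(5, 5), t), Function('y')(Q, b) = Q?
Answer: Rational(1375, 2) ≈ 687.50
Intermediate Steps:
Function('h')(t) = Add(5, Mul(10, t)) (Function('h')(t) = Add(5, Mul(Add(5, 5), t)) = Add(5, Mul(10, t)))
j = Rational(7, 2) (j = Mul(Rational(1, 4), Mul(Add(1, 6), 2)) = Mul(Rational(1, 4), Mul(7, 2)) = Mul(Rational(1, 4), 14) = Rational(7, 2) ≈ 3.5000)
Mul(Function('h')(Function('y')(-3, 6)), Add(j, -31)) = Mul(Add(5, Mul(10, -3)), Add(Rational(7, 2), -31)) = Mul(Add(5, -30), Rational(-55, 2)) = Mul(-25, Rational(-55, 2)) = Rational(1375, 2)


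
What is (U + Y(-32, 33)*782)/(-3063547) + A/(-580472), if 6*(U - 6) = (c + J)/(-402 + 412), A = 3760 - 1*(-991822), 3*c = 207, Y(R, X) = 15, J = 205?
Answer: -22926204896761/13337274406380 ≈ -1.7190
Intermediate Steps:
c = 69 (c = (⅓)*207 = 69)
A = 995582 (A = 3760 + 991822 = 995582)
U = 317/30 (U = 6 + ((69 + 205)/(-402 + 412))/6 = 6 + (274/10)/6 = 6 + (274*(⅒))/6 = 6 + (⅙)*(137/5) = 6 + 137/30 = 317/30 ≈ 10.567)
(U + Y(-32, 33)*782)/(-3063547) + A/(-580472) = (317/30 + 15*782)/(-3063547) + 995582/(-580472) = (317/30 + 11730)*(-1/3063547) + 995582*(-1/580472) = (352217/30)*(-1/3063547) - 497791/290236 = -352217/91906410 - 497791/290236 = -22926204896761/13337274406380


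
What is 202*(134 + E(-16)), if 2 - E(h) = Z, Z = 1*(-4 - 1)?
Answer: 28482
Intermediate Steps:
Z = -5 (Z = 1*(-5) = -5)
E(h) = 7 (E(h) = 2 - 1*(-5) = 2 + 5 = 7)
202*(134 + E(-16)) = 202*(134 + 7) = 202*141 = 28482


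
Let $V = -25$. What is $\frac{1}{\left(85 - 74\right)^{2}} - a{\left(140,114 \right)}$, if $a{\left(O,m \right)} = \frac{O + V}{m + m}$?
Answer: $- \frac{13687}{27588} \approx -0.49612$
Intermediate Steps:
$a{\left(O,m \right)} = \frac{-25 + O}{2 m}$ ($a{\left(O,m \right)} = \frac{O - 25}{m + m} = \frac{-25 + O}{2 m}$)
$\frac{1}{\left(85 - 74\right)^{2}} - a{\left(140,114 \right)} = \frac{1}{\left(85 - 74\right)^{2}} - \frac{-25 + 140}{2 \cdot 114} = \frac{1}{11^{2}} - \frac{1}{2} \cdot \frac{1}{114} \cdot 115 = \frac{1}{121} - \frac{115}{228} = - \frac{13687}{27588}$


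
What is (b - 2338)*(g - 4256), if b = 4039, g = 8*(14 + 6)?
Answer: -6967296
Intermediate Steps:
g = 160 (g = 8*20 = 160)
(b - 2338)*(g - 4256) = (4039 - 2338)*(160 - 4256) = 1701*(-4096) = -6967296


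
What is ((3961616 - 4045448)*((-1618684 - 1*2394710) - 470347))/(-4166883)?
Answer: -17899094072/198423 ≈ -90207.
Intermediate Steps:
((3961616 - 4045448)*((-1618684 - 1*2394710) - 470347))/(-4166883) = -83832*((-1618684 - 2394710) - 470347)*(-1/4166883) = -83832*(-4013394 - 470347)*(-1/4166883) = -83832*(-4483741)*(-1/4166883) = 375880975512*(-1/4166883) = -17899094072/198423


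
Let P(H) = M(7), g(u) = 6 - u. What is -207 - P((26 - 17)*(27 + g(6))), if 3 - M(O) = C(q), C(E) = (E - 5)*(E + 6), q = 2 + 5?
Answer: -184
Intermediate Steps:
q = 7
C(E) = (-5 + E)*(6 + E)
M(O) = -23 (M(O) = 3 - (-30 + 7 + 7**2) = 3 - (-30 + 7 + 49) = 3 - 1*26 = 3 - 26 = -23)
P(H) = -23
-207 - P((26 - 17)*(27 + g(6))) = -207 - 1*(-23) = -207 + 23 = -184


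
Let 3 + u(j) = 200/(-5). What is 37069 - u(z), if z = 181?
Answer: 37112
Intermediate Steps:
u(j) = -43 (u(j) = -3 + 200/(-5) = -3 + 200*(-⅕) = -3 - 40 = -43)
37069 - u(z) = 37069 - 1*(-43) = 37069 + 43 = 37112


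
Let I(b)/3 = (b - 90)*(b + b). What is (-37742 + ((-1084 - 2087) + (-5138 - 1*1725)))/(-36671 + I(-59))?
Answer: -47776/16075 ≈ -2.9721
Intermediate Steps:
I(b) = 6*b*(-90 + b) (I(b) = 3*((b - 90)*(b + b)) = 3*((-90 + b)*(2*b)) = 3*(2*b*(-90 + b)) = 6*b*(-90 + b))
(-37742 + ((-1084 - 2087) + (-5138 - 1*1725)))/(-36671 + I(-59)) = (-37742 + ((-1084 - 2087) + (-5138 - 1*1725)))/(-36671 + 6*(-59)*(-90 - 59)) = (-37742 + (-3171 + (-5138 - 1725)))/(-36671 + 6*(-59)*(-149)) = (-37742 + (-3171 - 6863))/(-36671 + 52746) = (-37742 - 10034)/16075 = -47776*1/16075 = -47776/16075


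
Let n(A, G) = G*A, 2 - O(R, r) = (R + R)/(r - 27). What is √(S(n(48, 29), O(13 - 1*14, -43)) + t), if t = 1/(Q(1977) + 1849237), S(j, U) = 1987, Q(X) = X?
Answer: √6809435636883866/1851214 ≈ 44.576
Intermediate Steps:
O(R, r) = 2 - 2*R/(-27 + r) (O(R, r) = 2 - (R + R)/(r - 27) = 2 - 2*R/(-27 + r))
n(A, G) = A*G
t = 1/1851214 (t = 1/(1977 + 1849237) = 1/1851214 ≈ 5.4019e-7)
√(S(n(48, 29), O(13 - 1*14, -43)) + t) = √(1987 + 1/1851214) = √(3678362219/1851214) = √6809435636883866/1851214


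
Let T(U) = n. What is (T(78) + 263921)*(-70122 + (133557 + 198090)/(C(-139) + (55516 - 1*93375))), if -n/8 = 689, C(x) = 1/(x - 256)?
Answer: -1193868756790299/65878 ≈ -1.8122e+10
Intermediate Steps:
C(x) = 1/(-256 + x)
n = -5512 (n = -8*689 = -5512)
T(U) = -5512
(T(78) + 263921)*(-70122 + (133557 + 198090)/(C(-139) + (55516 - 1*93375))) = (-5512 + 263921)*(-70122 + (133557 + 198090)/(1/(-256 - 139) + (55516 - 1*93375))) = 258409*(-70122 + 331647/(1/(-395) + (55516 - 93375))) = 258409*(-70122 + 331647/(-1/395 - 37859)) = 258409*(-70122 + 331647/(-14954306/395)) = 258409*(-70122 + 331647*(-395/14954306)) = 258409*(-70122 - 577095/65878) = 258409*(-4620074211/65878) = -1193868756790299/65878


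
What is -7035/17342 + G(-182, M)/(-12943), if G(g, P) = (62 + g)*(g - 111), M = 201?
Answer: -700798725/224457506 ≈ -3.1222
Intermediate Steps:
G(g, P) = (-111 + g)*(62 + g) (G(g, P) = (62 + g)*(-111 + g) = (-111 + g)*(62 + g))
-7035/17342 + G(-182, M)/(-12943) = -7035/17342 + (-6882 + (-182)**2 - 49*(-182))/(-12943) = -7035*1/17342 + (-6882 + 33124 + 8918)*(-1/12943) = -7035/17342 + 35160*(-1/12943) = -7035/17342 - 35160/12943 = -700798725/224457506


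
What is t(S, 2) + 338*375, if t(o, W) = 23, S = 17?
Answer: 126773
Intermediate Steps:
t(S, 2) + 338*375 = 23 + 338*375 = 23 + 126750 = 126773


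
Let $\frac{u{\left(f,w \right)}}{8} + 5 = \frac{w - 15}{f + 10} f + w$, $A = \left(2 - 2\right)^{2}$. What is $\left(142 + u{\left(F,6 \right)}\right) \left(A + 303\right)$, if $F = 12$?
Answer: $\frac{369054}{11} \approx 33550.0$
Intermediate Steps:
$A = 0$ ($A = 0^{2} = 0$)
$u{\left(f,w \right)} = -40 + 8 w + \frac{8 f \left(-15 + w\right)}{10 + f}$ ($u{\left(f,w \right)} = -40 + 8 \left(\frac{w - 15}{f + 10} f + w\right) = -40 + 8 \left(\frac{-15 + w}{10 + f} f + w\right) = -40 + 8 \left(\frac{f \left(-15 + w\right)}{10 + f} + w\right) = -40 + 8 \left(w + \frac{f \left(-15 + w\right)}{10 + f}\right) = -40 + \left(8 w + \frac{8 f \left(-15 + w\right)}{10 + f}\right) = -40 + 8 w + \frac{8 f \left(-15 + w\right)}{10 + f}$)
$\left(142 + u{\left(F,6 \right)}\right) \left(A + 303\right) = \left(142 + \frac{16 \left(-25 - 120 + 5 \cdot 6 + 12 \cdot 6\right)}{10 + 12}\right) \left(0 + 303\right) = \left(142 + \frac{16 \left(-25 - 120 + 30 + 72\right)}{22}\right) 303 = \left(142 + 16 \cdot \frac{1}{22} \left(-43\right)\right) 303 = \left(142 - \frac{344}{11}\right) 303 = \frac{1218}{11} \cdot 303 = \frac{369054}{11}$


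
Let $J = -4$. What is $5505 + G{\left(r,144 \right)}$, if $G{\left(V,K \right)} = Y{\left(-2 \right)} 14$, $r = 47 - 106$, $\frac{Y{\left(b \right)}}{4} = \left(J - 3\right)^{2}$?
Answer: $8249$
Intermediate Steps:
$Y{\left(b \right)} = 196$ ($Y{\left(b \right)} = 4 \left(-4 - 3\right)^{2} = 4 \left(-7\right)^{2} = 4 \cdot 49 = 196$)
$r = -59$ ($r = 47 - 106 = -59$)
$G{\left(V,K \right)} = 2744$ ($G{\left(V,K \right)} = 196 \cdot 14 = 2744$)
$5505 + G{\left(r,144 \right)} = 5505 + 2744 = 8249$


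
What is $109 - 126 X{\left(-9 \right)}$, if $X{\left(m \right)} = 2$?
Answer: $-143$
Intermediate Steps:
$109 - 126 X{\left(-9 \right)} = 109 - 252 = -143$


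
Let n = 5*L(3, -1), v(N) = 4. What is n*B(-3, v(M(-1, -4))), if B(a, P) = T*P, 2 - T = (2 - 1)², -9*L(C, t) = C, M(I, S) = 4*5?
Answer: -20/3 ≈ -6.6667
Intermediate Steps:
M(I, S) = 20
L(C, t) = -C/9
T = 1 (T = 2 - (2 - 1)² = 2 - 1*1² = 2 - 1*1 = 2 - 1 = 1)
B(a, P) = P (B(a, P) = 1*P = P)
n = -5/3 (n = 5*(-⅑*3) = 5*(-⅓) = -5/3 ≈ -1.6667)
n*B(-3, v(M(-1, -4))) = -5/3*4 = -20/3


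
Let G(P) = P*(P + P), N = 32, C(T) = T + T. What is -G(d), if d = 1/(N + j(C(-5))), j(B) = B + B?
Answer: -1/72 ≈ -0.013889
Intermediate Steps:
C(T) = 2*T
j(B) = 2*B
d = 1/12 (d = 1/(32 + 2*(2*(-5))) = 1/(32 + 2*(-10)) = 1/(32 - 20) = 1/12 ≈ 0.083333)
G(P) = 2*P**2 (G(P) = P*(2*P) = 2*P**2)
-G(d) = -2*(1/12)**2 = -2/144 = -1*1/72 = -1/72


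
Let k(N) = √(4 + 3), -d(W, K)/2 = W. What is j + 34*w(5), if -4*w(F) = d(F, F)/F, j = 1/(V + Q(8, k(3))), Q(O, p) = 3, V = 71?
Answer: 1259/74 ≈ 17.014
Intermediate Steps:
d(W, K) = -2*W
k(N) = √7
j = 1/74 (j = 1/(71 + 3) = 1/74 ≈ 0.013514)
w(F) = ½ (w(F) = -(-2*F)/(4*F) = -¼*(-2) = ½)
j + 34*w(5) = 1/74 + 34*(½) = 1/74 + 17 = 1259/74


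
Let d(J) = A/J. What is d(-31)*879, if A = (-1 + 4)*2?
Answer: -5274/31 ≈ -170.13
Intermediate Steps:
A = 6 (A = 3*2 = 6)
d(J) = 6/J
d(-31)*879 = (6/(-31))*879 = (6*(-1/31))*879 = -6/31*879 = -5274/31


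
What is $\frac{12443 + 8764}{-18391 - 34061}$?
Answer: $- \frac{7069}{17484} \approx -0.40431$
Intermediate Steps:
$\frac{12443 + 8764}{-18391 - 34061} = \frac{21207}{-52452} = 21207 \left(- \frac{1}{52452}\right) = - \frac{7069}{17484}$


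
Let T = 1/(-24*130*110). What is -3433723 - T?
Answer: -1178453733599/343200 ≈ -3.4337e+6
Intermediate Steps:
T = -1/343200 (T = 1/(-3120*110) = 1/(-343200) = -1/343200 ≈ -2.9138e-6)
-3433723 - T = -3433723 - 1*(-1/343200) = -3433723 + 1/343200 = -1178453733599/343200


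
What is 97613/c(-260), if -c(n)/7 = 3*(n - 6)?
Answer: 97613/5586 ≈ 17.475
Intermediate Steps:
c(n) = 126 - 21*n (c(n) = -21*(n - 6) = -21*(-6 + n) = -7*(-18 + 3*n) = 126 - 21*n)
97613/c(-260) = 97613/(126 - 21*(-260)) = 97613/(126 + 5460) = 97613/5586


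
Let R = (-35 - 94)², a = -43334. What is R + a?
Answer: -26693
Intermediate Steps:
R = 16641 (R = (-129)² = 16641)
R + a = 16641 - 43334 = -26693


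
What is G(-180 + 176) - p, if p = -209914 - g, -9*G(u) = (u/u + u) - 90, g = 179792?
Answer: 1169149/3 ≈ 3.8972e+5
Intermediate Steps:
G(u) = 89/9 - u/9 (G(u) = -((u/u + u) - 90)/9 = -((1 + u) - 90)/9 = -(-89 + u)/9 = 89/9 - u/9)
p = -389706 (p = -209914 - 1*179792 = -209914 - 179792 = -389706)
G(-180 + 176) - p = (89/9 - (-180 + 176)/9) - 1*(-389706) = (89/9 - ⅑*(-4)) + 389706 = (89/9 + 4/9) + 389706 = 31/3 + 389706 = 1169149/3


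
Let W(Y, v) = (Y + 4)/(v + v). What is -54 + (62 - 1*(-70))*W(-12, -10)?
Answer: -6/5 ≈ -1.2000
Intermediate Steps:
W(Y, v) = (4 + Y)/(2*v) (W(Y, v) = (4 + Y)/((2*v)) = (4 + Y)*(1/(2*v)) = (4 + Y)/(2*v))
-54 + (62 - 1*(-70))*W(-12, -10) = -54 + (62 - 1*(-70))*((1/2)*(4 - 12)/(-10)) = -54 + (62 + 70)*((1/2)*(-1/10)*(-8)) = -54 + 132*(2/5) = -54 + 264/5 = -6/5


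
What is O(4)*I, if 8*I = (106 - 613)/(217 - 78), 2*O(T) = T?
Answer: -507/556 ≈ -0.91187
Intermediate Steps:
O(T) = T/2
I = -507/1112 (I = ((106 - 613)/(217 - 78))/8 = (-507/139)/8 = (-507*1/139)/8 = (1/8)*(-507/139) = -507/1112 ≈ -0.45594)
O(4)*I = ((1/2)*4)*(-507/1112) = 2*(-507/1112) = -507/556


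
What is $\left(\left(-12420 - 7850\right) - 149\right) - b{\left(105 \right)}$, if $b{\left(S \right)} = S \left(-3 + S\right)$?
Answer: $-31129$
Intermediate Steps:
$\left(\left(-12420 - 7850\right) - 149\right) - b{\left(105 \right)} = \left(\left(-12420 - 7850\right) - 149\right) - 105 \left(-3 + 105\right) = \left(-20270 - 149\right) - 105 \cdot 102 = -20419 - 10710 = -31129$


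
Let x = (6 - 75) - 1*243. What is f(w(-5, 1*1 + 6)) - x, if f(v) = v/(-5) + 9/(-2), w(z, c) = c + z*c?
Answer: 3131/10 ≈ 313.10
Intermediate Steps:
w(z, c) = c + c*z
f(v) = -9/2 - v/5 (f(v) = v*(-⅕) + 9*(-½) = -v/5 - 9/2 = -9/2 - v/5)
x = -312 (x = -69 - 243 = -312)
f(w(-5, 1*1 + 6)) - x = (-9/2 - (1*1 + 6)*(1 - 5)/5) - 1*(-312) = (-9/2 - (1 + 6)*(-4)/5) + 312 = (-9/2 - 7*(-4)/5) + 312 = (-9/2 - ⅕*(-28)) + 312 = (-9/2 + 28/5) + 312 = 11/10 + 312 = 3131/10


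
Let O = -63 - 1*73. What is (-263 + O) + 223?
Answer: -176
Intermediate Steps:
O = -136 (O = -63 - 73 = -136)
(-263 + O) + 223 = (-263 - 136) + 223 = -399 + 223 = -176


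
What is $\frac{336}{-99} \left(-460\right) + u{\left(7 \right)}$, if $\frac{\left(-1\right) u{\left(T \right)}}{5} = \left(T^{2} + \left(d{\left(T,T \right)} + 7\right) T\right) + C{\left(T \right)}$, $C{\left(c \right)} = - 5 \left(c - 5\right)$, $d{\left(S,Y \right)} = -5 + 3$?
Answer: $\frac{39310}{33} \approx 1191.2$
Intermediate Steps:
$d{\left(S,Y \right)} = -2$
$C{\left(c \right)} = 25 - 5 c$ ($C{\left(c \right)} = - 5 \left(-5 + c\right) = 25 - 5 c$)
$u{\left(T \right)} = -125 - 5 T^{2}$ ($u{\left(T \right)} = - 5 \left(\left(T^{2} + \left(-2 + 7\right) T\right) - \left(-25 + 5 T\right)\right) = - 5 \left(\left(T^{2} + 5 T\right) - \left(-25 + 5 T\right)\right) = - 5 \left(25 + T^{2}\right) = -125 - 5 T^{2}$)
$\frac{336}{-99} \left(-460\right) + u{\left(7 \right)} = \frac{336}{-99} \left(-460\right) - \left(125 + 5 \cdot 7^{2}\right) = 336 \left(- \frac{1}{99}\right) \left(-460\right) - 370 = \left(- \frac{112}{33}\right) \left(-460\right) - 370 = \frac{51520}{33} - 370 = \frac{39310}{33}$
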